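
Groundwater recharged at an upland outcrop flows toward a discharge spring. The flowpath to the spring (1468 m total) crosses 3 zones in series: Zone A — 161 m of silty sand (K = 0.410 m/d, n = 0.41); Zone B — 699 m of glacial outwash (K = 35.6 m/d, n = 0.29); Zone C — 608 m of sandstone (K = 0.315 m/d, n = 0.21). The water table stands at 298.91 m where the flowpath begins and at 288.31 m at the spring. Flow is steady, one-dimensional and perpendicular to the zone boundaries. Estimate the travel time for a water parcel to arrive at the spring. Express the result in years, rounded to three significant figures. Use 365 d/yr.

240 years

Total head drop ΔH = 298.91 − 288.31 = 10.60 m
Steady 1-D flow in series ⇒ the Darcy flux q is identical in every zone and the zone head losses add (resistances L/K in series).
Σ(L/K) = 161/0.410 + 699/35.6 + 608/0.315 = 392.7 + 19.63 + 1930 = 2342 d
q = ΔH / Σ(L/K) = 10.60 / 2342 = 0.004525 m/d (same in every zone)
Zone A: v = q/n = 0.004525/0.41 = 0.01104 m/d → t_A = 161/0.01104 = 14590 d
Zone B: v = q/n = 0.004525/0.29 = 0.01560 m/d → t_B = 699/0.01560 = 44800 d
Zone C: v = q/n = 0.004525/0.21 = 0.02155 m/d → t_C = 608/0.02155 = 28220 d
Total t = 14590 + 44800 + 28220 = 87600 d
   = 87600 / 365 = 240 yr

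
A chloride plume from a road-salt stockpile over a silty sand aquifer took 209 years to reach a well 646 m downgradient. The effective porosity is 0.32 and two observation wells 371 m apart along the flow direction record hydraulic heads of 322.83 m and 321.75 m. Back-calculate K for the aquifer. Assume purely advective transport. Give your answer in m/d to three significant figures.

0.931 m/d

Hydraulic gradient i = (322.83 − 321.75) / 371 = 1.08 / 371 = 0.002911
t = 209 years = 76290 d
v = L / t = 646 / 76290 = 0.008468 m/d
K = v · n / i = 0.008468 × 0.32 / 0.002911 = 0.931 m/d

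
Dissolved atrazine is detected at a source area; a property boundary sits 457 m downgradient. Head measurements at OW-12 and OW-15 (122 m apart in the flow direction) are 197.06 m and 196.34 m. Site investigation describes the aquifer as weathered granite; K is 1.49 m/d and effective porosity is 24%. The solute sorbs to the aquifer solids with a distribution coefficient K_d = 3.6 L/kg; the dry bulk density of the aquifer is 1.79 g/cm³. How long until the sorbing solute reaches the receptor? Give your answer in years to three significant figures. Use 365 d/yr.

Hydraulic gradient i = (197.06 − 196.34) / 122 = 0.72 / 122 = 0.005902
Specific discharge q = 1.49 × 0.005902 = 0.008793 m/d
v_s = q/n_e = 0.008793/0.24 = 0.03664 m/d
Retardation R = 1 + ρ_b·K_d/n = 1 + 1.79×3.6/0.24 = 27.85
Contaminant velocity v_c = v/R = 0.03664/27.85 = 0.001316 m/d
t = L/v_c = 457/0.001316 = 347400 d
   = 347400/365 = 952 yr

952 years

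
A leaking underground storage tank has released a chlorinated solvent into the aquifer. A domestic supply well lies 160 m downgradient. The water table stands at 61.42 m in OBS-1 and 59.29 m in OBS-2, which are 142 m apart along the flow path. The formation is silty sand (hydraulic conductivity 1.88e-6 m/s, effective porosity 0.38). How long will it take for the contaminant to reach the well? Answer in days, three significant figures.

25000 days

Hydraulic gradient i = (61.42 − 59.29) / 142 = 2.13 / 142 = 0.01500
K = 1.88e-6 m/s × 86400 s/d = 0.1624 m/d
Specific discharge q = 0.1624 × 0.01500 = 0.002436 m/d
Seepage velocity v = q / n = 0.002436 / 0.38 = 0.006412 m/d
t = L / v = 160 / 0.006412 = 24950 d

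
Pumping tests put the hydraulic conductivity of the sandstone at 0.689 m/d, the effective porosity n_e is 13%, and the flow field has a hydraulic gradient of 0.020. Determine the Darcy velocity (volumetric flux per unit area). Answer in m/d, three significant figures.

Darcy flux q = K·i = 0.689 × 0.020 = 0.01378 m/d

0.0138 m/d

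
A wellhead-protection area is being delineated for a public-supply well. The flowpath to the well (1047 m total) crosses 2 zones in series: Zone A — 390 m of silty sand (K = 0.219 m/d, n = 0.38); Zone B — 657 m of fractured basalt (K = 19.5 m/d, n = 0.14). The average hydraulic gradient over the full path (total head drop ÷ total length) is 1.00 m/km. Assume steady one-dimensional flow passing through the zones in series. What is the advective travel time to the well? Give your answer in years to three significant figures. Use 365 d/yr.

1140 years

Continuity: the same q passes through each zone, so ΔH = q·Σ(L_j/K_j) — the zones act as resistances in series.
Σ(L/K) = 390/0.219 + 657/19.5 = 1781 + 33.69 = 1815 d
K_eq = L_total / Σ(L/K) = 1047 / 1815 = 0.5770 m/d
q = K_eq · i = 0.5770 × 0.0010 = 5.770e-4 m/d (same in every zone)
Zone A: v = q/n = 5.770e-4/0.38 = 0.001518 m/d → t_A = 390/0.001518 = 256800 d
Zone B: v = q/n = 5.770e-4/0.14 = 0.004122 m/d → t_B = 657/0.004122 = 159400 d
Total t = 256800 + 159400 = 416200 d
   = 416200 / 365 = 1140 yr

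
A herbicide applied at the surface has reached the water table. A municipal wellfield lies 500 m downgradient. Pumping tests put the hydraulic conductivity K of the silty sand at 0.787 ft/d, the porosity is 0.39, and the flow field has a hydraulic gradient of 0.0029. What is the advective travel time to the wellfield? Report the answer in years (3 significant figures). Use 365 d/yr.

768 years

K = 0.787 ft/d × 0.3048 = 0.2399 m/d
Specific discharge q = 0.2399 × 0.0029 = 6.956e-4 m/d
Average linear velocity = 6.956e-4 / 0.39 = 0.001784 m/d
t = L / v = 500 / 0.001784 = 280300 d
   = 280300 / 365 = 768 yr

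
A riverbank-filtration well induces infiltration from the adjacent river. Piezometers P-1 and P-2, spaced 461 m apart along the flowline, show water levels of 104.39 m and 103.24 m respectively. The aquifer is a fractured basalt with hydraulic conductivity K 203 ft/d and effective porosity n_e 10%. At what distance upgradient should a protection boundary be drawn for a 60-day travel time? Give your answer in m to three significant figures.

Hydraulic gradient i = (104.39 − 103.24) / 461 = 1.15 / 461 = 0.002495
K = 203 ft/d × 0.3048 = 61.87 m/d
Specific discharge q = 61.87 × 0.002495 = 0.1544 m/d
v_s = q/n_e = 0.1544/0.10 = 1.544 m/d
L = v × T = 1.544 × 60 = 92.61 m

92.6 m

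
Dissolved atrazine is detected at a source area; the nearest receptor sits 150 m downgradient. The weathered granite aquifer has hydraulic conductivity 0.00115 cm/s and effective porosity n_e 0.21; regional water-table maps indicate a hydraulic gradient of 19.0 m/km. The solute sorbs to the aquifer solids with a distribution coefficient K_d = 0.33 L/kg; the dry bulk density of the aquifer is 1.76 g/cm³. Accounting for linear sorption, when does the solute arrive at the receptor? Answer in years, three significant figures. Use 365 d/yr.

K = 0.00115 cm/s × 864 = 0.9936 m/d
Specific discharge q = 0.9936 × 0.019 = 0.01888 m/d
Average linear velocity = 0.01888 / 0.21 = 0.08990 m/d
Retardation R = 1 + ρ_b·K_d/n = 1 + 1.76×0.33/0.21 = 3.766
Contaminant velocity v_c = v/R = 0.08990/3.766 = 0.02387 m/d
t = L/v_c = 150/0.02387 = 6283 d
   = 6283/365 = 17.2 yr

17.2 years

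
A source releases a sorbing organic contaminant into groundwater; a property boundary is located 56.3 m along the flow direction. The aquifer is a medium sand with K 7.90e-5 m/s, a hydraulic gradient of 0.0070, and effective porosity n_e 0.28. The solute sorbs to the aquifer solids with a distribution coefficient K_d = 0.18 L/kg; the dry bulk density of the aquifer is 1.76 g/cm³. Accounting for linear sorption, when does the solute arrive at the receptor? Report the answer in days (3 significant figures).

703 days

K = 7.90e-5 m/s × 86400 s/d = 6.826 m/d
q = Ki = 6.826 × 0.0070 = 0.04778 m/d
Average linear velocity = 0.04778 / 0.28 = 0.1706 m/d
Retardation R = 1 + ρ_b·K_d/n = 1 + 1.76×0.18/0.28 = 2.131
Contaminant velocity v_c = v/R = 0.1706/2.131 = 0.08006 m/d
t = L/v_c = 56.3/0.08006 = 703.2 d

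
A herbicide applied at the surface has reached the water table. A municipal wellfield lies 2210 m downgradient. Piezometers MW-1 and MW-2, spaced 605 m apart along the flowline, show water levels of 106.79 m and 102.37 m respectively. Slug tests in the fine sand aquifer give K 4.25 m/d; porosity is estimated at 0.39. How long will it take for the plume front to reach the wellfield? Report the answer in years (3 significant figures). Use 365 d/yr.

Hydraulic gradient i = (106.79 − 102.37) / 605 = 4.42 / 605 = 0.007306
q = Ki = 4.25 × 0.007306 = 0.03105 m/d
Average linear velocity = 0.03105 / 0.39 = 0.07961 m/d
t = L / v = 2210 / 0.07961 = 27760 d
   = 27760 / 365 = 76.1 yr

76.1 years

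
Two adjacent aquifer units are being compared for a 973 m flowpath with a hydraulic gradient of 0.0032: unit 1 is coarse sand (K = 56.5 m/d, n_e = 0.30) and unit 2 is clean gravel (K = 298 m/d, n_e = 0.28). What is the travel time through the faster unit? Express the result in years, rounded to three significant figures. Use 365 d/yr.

Unit 1 (coarse sand): v = 56.5×0.0032/0.30 = 0.6027 m/d, t = 973/0.6027 = 1614 d
Unit 2 (clean gravel): v = 298×0.0032/0.28 = 3.406 m/d, t = 973/3.406 = 285.7 d
Faster: 285.7 d / 365 = 0.783 yr

0.783 years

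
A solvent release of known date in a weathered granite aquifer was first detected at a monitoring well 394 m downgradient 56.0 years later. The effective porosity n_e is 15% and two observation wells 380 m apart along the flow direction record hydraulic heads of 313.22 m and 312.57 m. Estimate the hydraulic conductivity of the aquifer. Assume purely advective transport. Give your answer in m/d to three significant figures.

1.69 m/d

Hydraulic gradient i = (313.22 − 312.57) / 380 = 0.65 / 380 = 0.001711
t = 56.0 years = 20440 d
v = L / t = 394 / 20440 = 0.01928 m/d
K = v · n / i = 0.01928 × 0.15 / 0.001711 = 1.69 m/d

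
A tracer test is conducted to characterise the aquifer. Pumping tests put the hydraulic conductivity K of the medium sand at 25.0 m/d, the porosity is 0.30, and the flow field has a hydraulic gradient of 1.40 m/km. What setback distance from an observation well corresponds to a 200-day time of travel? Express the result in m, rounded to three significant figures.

23.3 m

Darcy flux q = K·i = 25.0 × 0.0014 = 0.03500 m/d
Seepage velocity v = q / n = 0.03500 / 0.30 = 0.1167 m/d
L = v × T = 0.1167 × 200 = 23.33 m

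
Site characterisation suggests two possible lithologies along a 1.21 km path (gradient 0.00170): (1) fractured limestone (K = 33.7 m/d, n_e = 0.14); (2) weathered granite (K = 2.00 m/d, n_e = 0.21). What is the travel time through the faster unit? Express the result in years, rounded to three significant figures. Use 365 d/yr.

Unit 1 (fractured limestone): v = 33.7×0.0017/0.14 = 0.4092 m/d, t = 1210/0.4092 = 2957 d
Unit 2 (weathered granite): v = 2.00×0.0017/0.21 = 0.01619 m/d, t = 1210/0.01619 = 74740 d
Faster: 2957 d / 365 = 8.10 yr

8.10 years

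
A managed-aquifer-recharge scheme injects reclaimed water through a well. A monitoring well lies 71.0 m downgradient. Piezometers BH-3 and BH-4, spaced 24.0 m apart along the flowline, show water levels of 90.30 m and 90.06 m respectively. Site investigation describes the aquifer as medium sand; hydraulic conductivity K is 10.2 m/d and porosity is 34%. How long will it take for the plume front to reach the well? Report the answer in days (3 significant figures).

237 days

Hydraulic gradient i = (90.30 − 90.06) / 24.0 = 0.24 / 24.0 = 0.01000
Darcy flux q = K·i = 10.2 × 0.01000 = 0.1020 m/d
Average linear velocity = 0.1020 / 0.34 = 0.3000 m/d
t = L / v = 71.0 / 0.3000 = 236.7 d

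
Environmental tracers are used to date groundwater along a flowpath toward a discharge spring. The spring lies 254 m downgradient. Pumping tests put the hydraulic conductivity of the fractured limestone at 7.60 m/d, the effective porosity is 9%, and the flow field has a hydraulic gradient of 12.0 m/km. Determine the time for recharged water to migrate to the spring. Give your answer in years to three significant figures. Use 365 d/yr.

0.687 years

Specific discharge q = 7.60 × 0.012 = 0.09120 m/d
v_s = q/n_e = 0.09120/0.09 = 1.013 m/d
t = L / v = 254 / 1.013 = 250.7 d
   = 250.7 / 365 = 0.687 yr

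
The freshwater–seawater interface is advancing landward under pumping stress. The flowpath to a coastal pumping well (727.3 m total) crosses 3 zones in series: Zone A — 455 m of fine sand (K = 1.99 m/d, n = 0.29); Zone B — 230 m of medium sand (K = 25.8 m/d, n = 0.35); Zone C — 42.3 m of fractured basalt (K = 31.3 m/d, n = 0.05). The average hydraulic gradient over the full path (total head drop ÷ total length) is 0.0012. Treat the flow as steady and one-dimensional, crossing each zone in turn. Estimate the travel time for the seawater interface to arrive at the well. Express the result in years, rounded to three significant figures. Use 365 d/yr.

Steady 1-D flow in series ⇒ the Darcy flux q is identical in every zone and the zone head losses add (resistances L/K in series).
Σ(L/K) = 455/1.99 + 230/25.8 + 42.3/31.3 = 228.6 + 8.915 + 1.351 = 238.9 d
K_eq = L_total / Σ(L/K) = 727.3 / 238.9 = 3.044 m/d
q = K_eq · i = 3.044 × 0.0012 = 0.003653 m/d (same in every zone)
Zone A: v = q/n = 0.003653/0.29 = 0.01260 m/d → t_A = 455/0.01260 = 36120 d
Zone B: v = q/n = 0.003653/0.35 = 0.01044 m/d → t_B = 230/0.01044 = 22040 d
Zone C: v = q/n = 0.003653/0.05 = 0.07306 m/d → t_C = 42.3/0.07306 = 579.0 d
Total t = 36120 + 22040 + 579.0 = 58740 d
   = 58740 / 365 = 161 yr

161 years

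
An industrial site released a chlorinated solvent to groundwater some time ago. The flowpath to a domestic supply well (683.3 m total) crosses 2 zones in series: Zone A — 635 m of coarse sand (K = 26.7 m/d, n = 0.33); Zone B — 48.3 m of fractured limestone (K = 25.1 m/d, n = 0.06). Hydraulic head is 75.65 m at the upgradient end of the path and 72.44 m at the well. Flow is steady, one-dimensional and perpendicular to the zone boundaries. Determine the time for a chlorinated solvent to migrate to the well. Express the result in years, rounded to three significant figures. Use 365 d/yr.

Total head drop ΔH = 75.65 − 72.44 = 3.21 m
Continuity: the same q passes through each zone, so ΔH = q·Σ(L_j/K_j) — the zones act as resistances in series.
Σ(L/K) = 635/26.7 + 48.3/25.1 = 23.78 + 1.924 = 25.71 d
q = ΔH / Σ(L/K) = 3.21 / 25.71 = 0.1249 m/d (same in every zone)
Zone A: v = q/n = 0.1249/0.33 = 0.3784 m/d → t_A = 635/0.3784 = 1678 d
Zone B: v = q/n = 0.1249/0.06 = 2.081 m/d → t_B = 48.3/2.081 = 23.21 d
Total t = 1678 + 23.21 = 1701 d
   = 1701 / 365 = 4.66 yr

4.66 years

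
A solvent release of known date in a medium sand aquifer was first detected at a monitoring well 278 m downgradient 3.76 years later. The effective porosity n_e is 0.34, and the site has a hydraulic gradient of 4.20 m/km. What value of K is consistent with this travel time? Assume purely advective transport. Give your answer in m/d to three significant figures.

16.4 m/d

t = 3.76 years = 1372 d
v = L / t = 278 / 1372 = 0.2026 m/d
K = v · n / i = 0.2026 × 0.34 / 0.0042 = 16.4 m/d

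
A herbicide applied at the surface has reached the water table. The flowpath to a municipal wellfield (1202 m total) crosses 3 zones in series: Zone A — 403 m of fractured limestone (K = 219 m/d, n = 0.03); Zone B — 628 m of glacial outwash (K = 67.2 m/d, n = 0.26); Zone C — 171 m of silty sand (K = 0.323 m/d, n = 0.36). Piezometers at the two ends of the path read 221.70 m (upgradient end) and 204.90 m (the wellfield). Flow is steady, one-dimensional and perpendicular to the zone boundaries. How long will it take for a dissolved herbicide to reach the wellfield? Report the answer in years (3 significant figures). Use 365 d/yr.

20.9 years

Total head drop ΔH = 221.70 − 204.90 = 16.80 m
Continuity: the same q passes through each zone, so ΔH = q·Σ(L_j/K_j) — the zones act as resistances in series.
Σ(L/K) = 403/219 + 628/67.2 + 171/0.323 = 1.840 + 9.345 + 529.4 = 540.6 d
q = ΔH / Σ(L/K) = 16.80 / 540.6 = 0.03108 m/d (same in every zone)
Zone A: v = q/n = 0.03108/0.03 = 1.036 m/d → t_A = 403/1.036 = 389.0 d
Zone B: v = q/n = 0.03108/0.26 = 0.1195 m/d → t_B = 628/0.1195 = 5254 d
Zone C: v = q/n = 0.03108/0.36 = 0.08632 m/d → t_C = 171/0.08632 = 1981 d
Total t = 389.0 + 5254 + 1981 = 7624 d
   = 7624 / 365 = 20.9 yr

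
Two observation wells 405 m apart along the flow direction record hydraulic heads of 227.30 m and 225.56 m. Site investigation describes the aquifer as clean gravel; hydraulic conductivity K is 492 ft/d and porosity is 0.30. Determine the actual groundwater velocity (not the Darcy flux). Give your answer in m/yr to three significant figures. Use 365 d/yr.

784 m/yr

Hydraulic gradient i = (227.30 − 225.56) / 405 = 1.74 / 405 = 0.004296
K = 492 ft/d × 0.3048 = 150.0 m/d
Specific discharge q = 150.0 × 0.004296 = 0.6443 m/d
v = Ki/n = 150.0·0.004296/0.30 = 2.148 m/d
   = 2.148 × 365 = 784 m/yr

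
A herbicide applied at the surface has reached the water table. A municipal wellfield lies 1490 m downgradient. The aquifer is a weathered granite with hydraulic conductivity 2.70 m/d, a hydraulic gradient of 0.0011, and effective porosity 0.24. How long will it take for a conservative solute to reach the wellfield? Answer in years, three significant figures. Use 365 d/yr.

330 years

q = Ki = 2.70 × 0.0011 = 0.002970 m/d
v_s = q/n_e = 0.002970/0.24 = 0.01238 m/d
t = L / v = 1490 / 0.01238 = 120400 d
   = 120400 / 365 = 330 yr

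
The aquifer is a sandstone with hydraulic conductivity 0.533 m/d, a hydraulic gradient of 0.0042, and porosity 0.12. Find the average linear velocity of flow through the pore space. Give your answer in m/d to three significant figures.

q = Ki = 0.533 × 0.0042 = 0.002239 m/d
Average linear velocity = 0.002239 / 0.12 = 0.01865 m/d

0.0187 m/d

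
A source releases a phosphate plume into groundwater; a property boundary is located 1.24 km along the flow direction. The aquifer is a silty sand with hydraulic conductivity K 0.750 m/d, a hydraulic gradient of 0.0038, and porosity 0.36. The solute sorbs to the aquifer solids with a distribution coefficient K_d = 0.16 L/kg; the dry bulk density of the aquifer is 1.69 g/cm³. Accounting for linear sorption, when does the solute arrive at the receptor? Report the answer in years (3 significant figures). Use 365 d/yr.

751 years

Darcy flux q = K·i = 0.750 × 0.0038 = 0.002850 m/d
Average linear velocity = 0.002850 / 0.36 = 0.007917 m/d
Retardation R = 1 + ρ_b·K_d/n = 1 + 1.69×0.16/0.36 = 1.751
Contaminant velocity v_c = v/R = 0.007917/1.751 = 0.004521 m/d
L = 1.24 km = 1240 m
t = L/v_c = 1240/0.004521 = 274300 d
   = 274300/365 = 751 yr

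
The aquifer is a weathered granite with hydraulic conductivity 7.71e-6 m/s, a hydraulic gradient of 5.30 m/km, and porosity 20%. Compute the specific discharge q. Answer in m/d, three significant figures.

0.00353 m/d

K = 7.71e-6 m/s × 86400 s/d = 0.6661 m/d
Darcy flux q = K·i = 0.6661 × 0.0053 = 0.003531 m/d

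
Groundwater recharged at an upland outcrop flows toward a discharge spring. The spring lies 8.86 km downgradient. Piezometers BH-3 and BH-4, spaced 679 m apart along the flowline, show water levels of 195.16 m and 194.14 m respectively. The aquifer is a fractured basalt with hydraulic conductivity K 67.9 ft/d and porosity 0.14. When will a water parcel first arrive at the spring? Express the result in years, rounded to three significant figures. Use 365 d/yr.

109 years

Hydraulic gradient i = (195.16 − 194.14) / 679 = 1.02 / 679 = 0.001502
K = 67.9 ft/d × 0.3048 = 20.70 m/d
Specific discharge q = 20.70 × 0.001502 = 0.03109 m/d
Average linear velocity = 0.03109 / 0.14 = 0.2221 m/d
L = 8.86 km = 8860 m
t = L / v = 8860 / 0.2221 = 39900 d
   = 39900 / 365 = 109 yr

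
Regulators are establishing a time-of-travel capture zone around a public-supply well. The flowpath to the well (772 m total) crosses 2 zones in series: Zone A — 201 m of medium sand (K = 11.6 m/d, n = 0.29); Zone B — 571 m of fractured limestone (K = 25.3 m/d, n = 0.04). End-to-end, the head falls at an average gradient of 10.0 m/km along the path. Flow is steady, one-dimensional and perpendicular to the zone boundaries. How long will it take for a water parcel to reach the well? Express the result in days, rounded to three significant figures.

419 days

Continuity: the same q passes through each zone, so ΔH = q·Σ(L_j/K_j) — the zones act as resistances in series.
Σ(L/K) = 201/11.6 + 571/25.3 = 17.33 + 22.57 = 39.90 d
K_eq = L_total / Σ(L/K) = 772 / 39.90 = 19.35 m/d
q = K_eq · i = 19.35 × 0.010 = 0.1935 m/d (same in every zone)
Zone A: v = q/n = 0.1935/0.29 = 0.6672 m/d → t_A = 201/0.6672 = 301.2 d
Zone B: v = q/n = 0.1935/0.04 = 4.837 m/d → t_B = 571/4.837 = 118.0 d
Total t = 301.2 + 118.0 = 419.3 d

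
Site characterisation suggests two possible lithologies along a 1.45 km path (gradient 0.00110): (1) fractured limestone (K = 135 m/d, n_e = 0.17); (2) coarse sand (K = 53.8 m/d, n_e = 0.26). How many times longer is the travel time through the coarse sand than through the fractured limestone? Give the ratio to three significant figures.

3.84

Unit 1 (fractured limestone): v = 135×0.0011/0.17 = 0.8735 m/d, t = 1450/0.8735 = 1660 d
Unit 2 (coarse sand): v = 53.8×0.0011/0.26 = 0.2276 m/d, t = 1450/0.2276 = 6370 d
t(coarse sand) / t(fractured limestone) = 6370/1660 = 3.84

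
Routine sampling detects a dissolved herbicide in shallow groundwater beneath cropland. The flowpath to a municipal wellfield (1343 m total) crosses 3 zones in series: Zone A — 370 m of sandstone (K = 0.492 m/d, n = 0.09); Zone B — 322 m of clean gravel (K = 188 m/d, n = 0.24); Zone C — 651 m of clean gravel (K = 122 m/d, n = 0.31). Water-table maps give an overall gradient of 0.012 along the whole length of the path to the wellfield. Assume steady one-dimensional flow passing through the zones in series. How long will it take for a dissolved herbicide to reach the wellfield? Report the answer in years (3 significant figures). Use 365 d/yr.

40.3 years

For zones in series the flux q is common to all zones; the equivalent conductivity is the harmonic (thickness-weighted) mean, K_eq = L_total / Σ(L_j/K_j).
Σ(L/K) = 370/0.492 + 322/188 + 651/122 = 752.0 + 1.713 + 5.336 = 759.1 d
K_eq = L_total / Σ(L/K) = 1343 / 759.1 = 1.769 m/d
q = K_eq · i = 1.769 × 0.012 = 0.02123 m/d (same in every zone)
Zone A: v = q/n = 0.02123/0.09 = 0.2359 m/d → t_A = 370/0.2359 = 1568 d
Zone B: v = q/n = 0.02123/0.24 = 0.08846 m/d → t_B = 322/0.08846 = 3640 d
Zone C: v = q/n = 0.02123/0.31 = 0.06849 m/d → t_C = 651/0.06849 = 9505 d
Total t = 1568 + 3640 + 9505 = 14710 d
   = 14710 / 365 = 40.3 yr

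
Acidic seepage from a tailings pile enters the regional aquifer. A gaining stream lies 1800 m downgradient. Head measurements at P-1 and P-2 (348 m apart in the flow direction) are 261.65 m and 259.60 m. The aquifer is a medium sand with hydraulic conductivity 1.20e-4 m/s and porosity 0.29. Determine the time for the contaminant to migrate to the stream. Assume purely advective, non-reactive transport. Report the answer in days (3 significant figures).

8550 days

Hydraulic gradient i = (261.65 − 259.60) / 348 = 2.05 / 348 = 0.005891
K = 1.20e-4 m/s × 86400 s/d = 10.37 m/d
q = Ki = 10.37 × 0.005891 = 0.06108 m/d
v_s = q/n_e = 0.06108/0.29 = 0.2106 m/d
t = L / v = 1800 / 0.2106 = 8547 d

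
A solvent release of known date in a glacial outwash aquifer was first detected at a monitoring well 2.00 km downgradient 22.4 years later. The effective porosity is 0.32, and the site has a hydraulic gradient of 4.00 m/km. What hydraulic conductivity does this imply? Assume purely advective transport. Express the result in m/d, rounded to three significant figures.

19.6 m/d

t = 22.4 years = 8176 d
L = 2.00 km = 2000 m
v = L / t = 2000 / 8176 = 0.2446 m/d
K = v · n / i = 0.2446 × 0.32 / 0.0040 = 19.6 m/d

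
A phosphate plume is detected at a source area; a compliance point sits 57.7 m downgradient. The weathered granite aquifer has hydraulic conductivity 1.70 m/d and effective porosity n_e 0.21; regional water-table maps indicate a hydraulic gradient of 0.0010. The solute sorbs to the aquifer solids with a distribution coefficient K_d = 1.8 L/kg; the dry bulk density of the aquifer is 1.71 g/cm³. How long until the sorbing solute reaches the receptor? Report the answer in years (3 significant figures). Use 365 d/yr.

306 years

q = Ki = 1.70 × 0.0010 = 0.001700 m/d
Seepage velocity v = q / n = 0.001700 / 0.21 = 0.008095 m/d
Retardation R = 1 + ρ_b·K_d/n = 1 + 1.71×1.8/0.21 = 15.66
Contaminant velocity v_c = v/R = 0.008095/15.66 = 5.170e-4 m/d
t = L/v_c = 57.7/5.170e-4 = 111600 d
   = 111600/365 = 306 yr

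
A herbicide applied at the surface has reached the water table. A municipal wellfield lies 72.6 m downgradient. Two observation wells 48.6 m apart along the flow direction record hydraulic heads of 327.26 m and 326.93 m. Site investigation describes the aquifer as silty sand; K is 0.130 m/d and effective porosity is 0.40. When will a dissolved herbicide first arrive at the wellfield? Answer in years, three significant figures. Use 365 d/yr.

90.1 years

Hydraulic gradient i = (327.26 − 326.93) / 48.6 = 0.33 / 48.6 = 0.006790
Specific discharge q = 0.130 × 0.006790 = 8.827e-4 m/d
Average linear velocity = 8.827e-4 / 0.40 = 0.002207 m/d
t = L / v = 72.6 / 0.002207 = 32900 d
   = 32900 / 365 = 90.1 yr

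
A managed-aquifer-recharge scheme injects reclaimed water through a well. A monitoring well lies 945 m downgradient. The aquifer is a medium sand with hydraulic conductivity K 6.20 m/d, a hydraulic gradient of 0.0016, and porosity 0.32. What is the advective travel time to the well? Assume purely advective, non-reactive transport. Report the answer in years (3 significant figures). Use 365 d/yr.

q = Ki = 6.20 × 0.0016 = 0.009920 m/d
Average linear velocity = 0.009920 / 0.32 = 0.03100 m/d
t = L / v = 945 / 0.03100 = 30480 d
   = 30480 / 365 = 83.5 yr

83.5 years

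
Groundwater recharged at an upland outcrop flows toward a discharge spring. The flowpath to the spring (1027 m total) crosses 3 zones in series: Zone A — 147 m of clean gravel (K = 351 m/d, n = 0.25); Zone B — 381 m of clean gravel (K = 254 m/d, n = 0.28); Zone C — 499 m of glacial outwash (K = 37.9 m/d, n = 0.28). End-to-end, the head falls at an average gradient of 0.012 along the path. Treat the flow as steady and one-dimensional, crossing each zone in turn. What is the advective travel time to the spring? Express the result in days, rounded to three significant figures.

Steady 1-D flow in series ⇒ the Darcy flux q is identical in every zone and the zone head losses add (resistances L/K in series).
Σ(L/K) = 147/351 + 381/254 + 499/37.9 = 0.4188 + 1.500 + 13.17 = 15.09 d
K_eq = L_total / Σ(L/K) = 1027 / 15.09 = 68.08 m/d
q = K_eq · i = 68.08 × 0.012 = 0.8170 m/d (same in every zone)
Zone A: v = q/n = 0.8170/0.25 = 3.268 m/d → t_A = 147/3.268 = 44.98 d
Zone B: v = q/n = 0.8170/0.28 = 2.918 m/d → t_B = 381/2.918 = 130.6 d
Zone C: v = q/n = 0.8170/0.28 = 2.918 m/d → t_C = 499/2.918 = 171.0 d
Total t = 44.98 + 130.6 + 171.0 = 346.6 d

347 days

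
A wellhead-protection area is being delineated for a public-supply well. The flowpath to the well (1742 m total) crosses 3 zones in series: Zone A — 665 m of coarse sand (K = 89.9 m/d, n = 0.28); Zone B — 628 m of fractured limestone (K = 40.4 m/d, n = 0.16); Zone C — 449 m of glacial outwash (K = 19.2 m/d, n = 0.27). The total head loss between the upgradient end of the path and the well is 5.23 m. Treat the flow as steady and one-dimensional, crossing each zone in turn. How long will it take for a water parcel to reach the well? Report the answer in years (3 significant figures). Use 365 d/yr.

Steady 1-D flow in series ⇒ the Darcy flux q is identical in every zone and the zone head losses add (resistances L/K in series).
Σ(L/K) = 665/89.9 + 628/40.4 + 449/19.2 = 7.397 + 15.54 + 23.39 = 46.33 d
q = ΔH / Σ(L/K) = 5.23 / 46.33 = 0.1129 m/d (same in every zone)
Zone A: v = q/n = 0.1129/0.28 = 0.4032 m/d → t_A = 665/0.4032 = 1649 d
Zone B: v = q/n = 0.1129/0.16 = 0.7056 m/d → t_B = 628/0.7056 = 890.0 d
Zone C: v = q/n = 0.1129/0.27 = 0.4181 m/d → t_C = 449/0.4181 = 1074 d
Total t = 1649 + 890.0 + 1074 = 3613 d
   = 3613 / 365 = 9.90 yr

9.90 years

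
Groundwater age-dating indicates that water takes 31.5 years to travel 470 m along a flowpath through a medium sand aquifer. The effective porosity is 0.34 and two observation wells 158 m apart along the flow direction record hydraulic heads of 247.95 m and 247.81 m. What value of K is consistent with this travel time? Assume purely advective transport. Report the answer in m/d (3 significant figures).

15.7 m/d

Hydraulic gradient i = (247.95 − 247.81) / 158 = 0.14 / 158 = 8.861e-4
t = 31.5 years = 11500 d
v = L / t = 470 / 11500 = 0.04088 m/d
K = v · n / i = 0.04088 × 0.34 / 8.861e-4 = 15.7 m/d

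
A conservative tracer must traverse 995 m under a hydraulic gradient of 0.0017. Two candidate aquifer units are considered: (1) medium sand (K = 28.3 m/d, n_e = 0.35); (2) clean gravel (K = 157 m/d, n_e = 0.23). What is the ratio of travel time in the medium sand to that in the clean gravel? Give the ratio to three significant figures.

Unit 1 (medium sand): v = 28.3×0.0017/0.35 = 0.1375 m/d, t = 995/0.1375 = 7239 d
Unit 2 (clean gravel): v = 157×0.0017/0.23 = 1.160 m/d, t = 995/1.160 = 857.4 d
t(medium sand) / t(clean gravel) = 7239/857.4 = 8.44

8.44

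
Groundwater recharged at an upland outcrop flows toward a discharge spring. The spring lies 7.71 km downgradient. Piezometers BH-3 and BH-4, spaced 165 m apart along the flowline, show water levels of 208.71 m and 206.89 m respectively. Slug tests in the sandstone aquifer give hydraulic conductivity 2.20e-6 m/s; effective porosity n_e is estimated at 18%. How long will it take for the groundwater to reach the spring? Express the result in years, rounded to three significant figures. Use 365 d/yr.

Hydraulic gradient i = (208.71 − 206.89) / 165 = 1.82 / 165 = 0.01103
K = 2.20e-6 m/s × 86400 s/d = 0.1901 m/d
Darcy flux q = K·i = 0.1901 × 0.01103 = 0.002097 m/d
Seepage velocity v = q / n = 0.002097 / 0.18 = 0.01165 m/d
L = 7.71 km = 7710 m
t = L / v = 7710 / 0.01165 = 661900 d
   = 661900 / 365 = 1810 yr

1810 years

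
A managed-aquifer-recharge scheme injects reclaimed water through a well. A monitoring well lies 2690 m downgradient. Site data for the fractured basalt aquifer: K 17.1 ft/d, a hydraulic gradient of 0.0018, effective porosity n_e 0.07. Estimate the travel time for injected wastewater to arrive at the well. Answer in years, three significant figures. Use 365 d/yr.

55.0 years

K = 17.1 ft/d × 0.3048 = 5.212 m/d
Darcy flux q = K·i = 5.212 × 0.0018 = 0.009382 m/d
v = Ki/n = 5.212·0.0018/0.07 = 0.1340 m/d
t = L / v = 2690 / 0.1340 = 20070 d
   = 20070 / 365 = 55.0 yr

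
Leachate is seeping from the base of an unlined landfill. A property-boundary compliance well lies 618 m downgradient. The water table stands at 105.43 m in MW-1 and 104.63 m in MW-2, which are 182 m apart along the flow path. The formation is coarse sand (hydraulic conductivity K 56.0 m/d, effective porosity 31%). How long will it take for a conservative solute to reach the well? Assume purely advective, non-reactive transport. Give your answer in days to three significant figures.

778 days

Hydraulic gradient i = (105.43 − 104.63) / 182 = 0.80 / 182 = 0.004396
Darcy flux q = K·i = 56.0 × 0.004396 = 0.2462 m/d
Seepage velocity v = q / n = 0.2462 / 0.31 = 0.7940 m/d
t = L / v = 618 / 0.7940 = 778.3 d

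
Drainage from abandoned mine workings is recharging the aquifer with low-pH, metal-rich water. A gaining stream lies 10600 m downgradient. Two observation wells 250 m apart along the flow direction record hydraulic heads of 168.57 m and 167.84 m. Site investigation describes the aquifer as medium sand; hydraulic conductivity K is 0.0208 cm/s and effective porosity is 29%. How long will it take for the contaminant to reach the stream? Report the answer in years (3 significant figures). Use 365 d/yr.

Hydraulic gradient i = (168.57 − 167.84) / 250 = 0.73 / 250 = 0.002920
K = 0.0208 cm/s × 864 = 17.97 m/d
Specific discharge q = 17.97 × 0.002920 = 0.05248 m/d
Average linear velocity = 0.05248 / 0.29 = 0.1810 m/d
t = L / v = 10600 / 0.1810 = 58580 d
   = 58580 / 365 = 160 yr

160 years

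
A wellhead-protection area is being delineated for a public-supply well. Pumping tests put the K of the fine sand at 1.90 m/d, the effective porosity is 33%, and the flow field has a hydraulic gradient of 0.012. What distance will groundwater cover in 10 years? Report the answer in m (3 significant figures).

252 m

Specific discharge q = 1.90 × 0.012 = 0.02280 m/d
v_s = q/n_e = 0.02280/0.33 = 0.06909 m/d
T = 10 yr × 365 = 3650 d
L = v × T = 0.06909 × 3650 = 252.2 m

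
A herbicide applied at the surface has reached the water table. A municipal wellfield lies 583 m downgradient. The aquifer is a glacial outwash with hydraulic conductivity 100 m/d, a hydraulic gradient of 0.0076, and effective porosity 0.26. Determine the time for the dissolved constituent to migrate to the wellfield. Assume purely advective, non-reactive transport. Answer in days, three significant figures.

199 days

Specific discharge q = 100 × 0.0076 = 0.7600 m/d
Seepage velocity v = q / n = 0.7600 / 0.26 = 2.923 m/d
t = L / v = 583 / 2.923 = 199.4 d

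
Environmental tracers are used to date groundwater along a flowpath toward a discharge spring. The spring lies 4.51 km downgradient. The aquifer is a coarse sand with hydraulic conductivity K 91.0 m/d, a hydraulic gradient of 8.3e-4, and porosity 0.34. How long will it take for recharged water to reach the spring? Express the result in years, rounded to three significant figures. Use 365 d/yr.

Darcy flux q = K·i = 91.0 × 8.3e-4 = 0.07553 m/d
v = Ki/n = 91.0·8.3e-4/0.34 = 0.2221 m/d
L = 4.51 km = 4510 m
t = L / v = 4510 / 0.2221 = 20300 d
   = 20300 / 365 = 55.6 yr

55.6 years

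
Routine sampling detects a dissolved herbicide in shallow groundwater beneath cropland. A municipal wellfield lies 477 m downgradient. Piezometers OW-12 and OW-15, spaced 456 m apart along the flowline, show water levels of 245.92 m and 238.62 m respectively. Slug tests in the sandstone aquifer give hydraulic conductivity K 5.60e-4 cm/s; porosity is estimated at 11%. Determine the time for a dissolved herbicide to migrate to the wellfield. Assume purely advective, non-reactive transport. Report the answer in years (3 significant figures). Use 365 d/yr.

Hydraulic gradient i = (245.92 − 238.62) / 456 = 7.30 / 456 = 0.01601
K = 5.60e-4 cm/s × 864 = 0.4838 m/d
Darcy flux q = K·i = 0.4838 × 0.01601 = 0.007746 m/d
v_s = q/n_e = 0.007746/0.11 = 0.07042 m/d
t = L / v = 477 / 0.07042 = 6774 d
   = 6774 / 365 = 18.6 yr

18.6 years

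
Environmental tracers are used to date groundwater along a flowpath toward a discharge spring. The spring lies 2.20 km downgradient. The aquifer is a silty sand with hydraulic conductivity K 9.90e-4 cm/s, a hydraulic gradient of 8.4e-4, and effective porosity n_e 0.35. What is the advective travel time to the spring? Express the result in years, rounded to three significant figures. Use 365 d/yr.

K = 9.90e-4 cm/s × 864 = 0.8554 m/d
Darcy flux q = K·i = 0.8554 × 8.4e-4 = 7.185e-4 m/d
v_s = q/n_e = 7.185e-4/0.35 = 0.002053 m/d
L = 2.20 km = 2200 m
t = L / v = 2200 / 0.002053 = 1.072e6 d
   = 1.072e6 / 365 = 2940 yr

2940 years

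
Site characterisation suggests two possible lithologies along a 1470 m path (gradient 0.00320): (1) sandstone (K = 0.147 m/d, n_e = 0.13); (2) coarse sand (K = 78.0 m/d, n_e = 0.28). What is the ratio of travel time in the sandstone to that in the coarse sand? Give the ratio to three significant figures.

Unit 1 (sandstone): v = 0.147×0.0032/0.13 = 0.003618 m/d, t = 1470/0.003618 = 406300 d
Unit 2 (coarse sand): v = 78.0×0.0032/0.28 = 0.8914 m/d, t = 1470/0.8914 = 1649 d
t(sandstone) / t(coarse sand) = 406300/1649 = 246

246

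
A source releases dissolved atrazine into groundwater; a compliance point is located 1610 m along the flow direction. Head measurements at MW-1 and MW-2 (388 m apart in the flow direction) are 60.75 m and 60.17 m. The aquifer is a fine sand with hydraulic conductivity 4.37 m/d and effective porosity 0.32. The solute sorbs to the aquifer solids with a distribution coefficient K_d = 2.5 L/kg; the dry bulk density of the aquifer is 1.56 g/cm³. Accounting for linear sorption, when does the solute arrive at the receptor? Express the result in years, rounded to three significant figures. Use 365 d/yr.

2850 years

Hydraulic gradient i = (60.75 − 60.17) / 388 = 0.58 / 388 = 0.001495
Specific discharge q = 4.37 × 0.001495 = 0.006532 m/d
v = Ki/n = 4.37·0.001495/0.32 = 0.02041 m/d
Retardation R = 1 + ρ_b·K_d/n = 1 + 1.56×2.5/0.32 = 13.19
Contaminant velocity v_c = v/R = 0.02041/13.19 = 0.001548 m/d
t = L/v_c = 1610/0.001548 = 1.040e6 d
   = 1.040e6/365 = 2850 yr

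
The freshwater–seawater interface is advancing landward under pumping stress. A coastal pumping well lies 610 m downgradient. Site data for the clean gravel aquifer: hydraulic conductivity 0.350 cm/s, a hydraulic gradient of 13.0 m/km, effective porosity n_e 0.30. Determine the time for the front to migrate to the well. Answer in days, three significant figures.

46.6 days

K = 0.350 cm/s × 864 = 302.4 m/d
Darcy flux q = K·i = 302.4 × 0.013 = 3.931 m/d
v_s = q/n_e = 3.931/0.30 = 13.10 m/d
t = L / v = 610 / 13.10 = 46.55 d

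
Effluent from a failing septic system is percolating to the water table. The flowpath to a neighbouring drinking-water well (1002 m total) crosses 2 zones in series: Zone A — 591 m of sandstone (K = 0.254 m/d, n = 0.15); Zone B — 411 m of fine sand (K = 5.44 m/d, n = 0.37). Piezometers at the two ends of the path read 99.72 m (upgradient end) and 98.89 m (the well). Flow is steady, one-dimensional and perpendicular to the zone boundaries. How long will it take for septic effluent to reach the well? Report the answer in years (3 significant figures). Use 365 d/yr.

1910 years

Total head drop ΔH = 99.72 − 98.89 = 0.83 m
Continuity: the same q passes through each zone, so ΔH = q·Σ(L_j/K_j) — the zones act as resistances in series.
Σ(L/K) = 591/0.254 + 411/5.44 = 2327 + 75.55 = 2402 d
q = ΔH / Σ(L/K) = 0.83 / 2402 = 3.455e-4 m/d (same in every zone)
Zone A: v = q/n = 3.455e-4/0.15 = 0.002303 m/d → t_A = 591/0.002303 = 256600 d
Zone B: v = q/n = 3.455e-4/0.37 = 9.338e-4 m/d → t_B = 411/9.338e-4 = 440100 d
Total t = 256600 + 440100 = 696700 d
   = 696700 / 365 = 1910 yr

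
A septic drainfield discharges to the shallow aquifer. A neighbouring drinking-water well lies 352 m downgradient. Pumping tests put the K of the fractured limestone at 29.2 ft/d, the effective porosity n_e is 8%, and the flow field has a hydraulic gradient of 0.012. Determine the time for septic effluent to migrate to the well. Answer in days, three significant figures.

264 days

K = 29.2 ft/d × 0.3048 = 8.900 m/d
Specific discharge q = 8.900 × 0.012 = 0.1068 m/d
Seepage velocity v = q / n = 0.1068 / 0.08 = 1.335 m/d
t = L / v = 352 / 1.335 = 263.7 d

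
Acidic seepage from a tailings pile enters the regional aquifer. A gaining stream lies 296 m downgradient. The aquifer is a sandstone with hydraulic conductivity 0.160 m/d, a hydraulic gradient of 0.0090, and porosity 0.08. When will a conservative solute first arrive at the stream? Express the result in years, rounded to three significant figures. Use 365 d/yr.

Darcy flux q = K·i = 0.160 × 0.0090 = 0.001440 m/d
v = Ki/n = 0.160·0.0090/0.08 = 0.01800 m/d
t = L / v = 296 / 0.01800 = 16440 d
   = 16440 / 365 = 45.1 yr

45.1 years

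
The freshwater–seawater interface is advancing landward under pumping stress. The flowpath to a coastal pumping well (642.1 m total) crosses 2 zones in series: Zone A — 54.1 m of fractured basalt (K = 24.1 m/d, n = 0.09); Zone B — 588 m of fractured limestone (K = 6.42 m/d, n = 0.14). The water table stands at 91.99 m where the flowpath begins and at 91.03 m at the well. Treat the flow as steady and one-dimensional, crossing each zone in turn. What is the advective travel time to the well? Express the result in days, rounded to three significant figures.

Total head drop ΔH = 91.99 − 91.03 = 0.96 m
Steady 1-D flow in series ⇒ the Darcy flux q is identical in every zone and the zone head losses add (resistances L/K in series).
Σ(L/K) = 54.1/24.1 + 588/6.42 = 2.245 + 91.59 = 93.83 d
q = ΔH / Σ(L/K) = 0.96 / 93.83 = 0.01023 m/d (same in every zone)
Zone A: v = q/n = 0.01023/0.09 = 0.1137 m/d → t_A = 54.1/0.1137 = 475.9 d
Zone B: v = q/n = 0.01023/0.14 = 0.07308 m/d → t_B = 588/0.07308 = 8046 d
Total t = 475.9 + 8046 = 8522 d

8520 days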